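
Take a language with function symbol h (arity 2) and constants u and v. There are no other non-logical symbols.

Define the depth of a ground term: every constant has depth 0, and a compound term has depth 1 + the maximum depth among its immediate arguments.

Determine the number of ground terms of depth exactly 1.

Let N_k = |{terms of depth ≤ k}|. Then N_0 = 2 and N_k = 2 + N_{k-1}^2 for k ≥ 1 (one summand per function symbol, arity giving the exponent).
N_0 = 2
N_1 = 2 + 2^2 = 6
Terms of depth exactly 1: N_1 − N_0 = 6 − 2 = 4.

4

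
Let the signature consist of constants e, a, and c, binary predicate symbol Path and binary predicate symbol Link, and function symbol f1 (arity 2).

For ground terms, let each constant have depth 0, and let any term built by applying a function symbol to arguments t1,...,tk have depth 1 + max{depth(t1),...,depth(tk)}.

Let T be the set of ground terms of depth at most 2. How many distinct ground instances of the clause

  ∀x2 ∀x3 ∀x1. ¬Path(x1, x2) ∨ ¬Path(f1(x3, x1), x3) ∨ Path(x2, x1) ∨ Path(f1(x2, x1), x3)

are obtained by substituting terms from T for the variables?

Ground terms of depth ≤ 2:
  Let N_k count ground terms of depth at most k. Each non-constant term of depth ≤ k is some function symbol applied to depth-≤(k−1) arguments, giving N_k = 3 + N_{k-1}^2.
  N_0 = 3
  N_1 = 3 + 3^2 = 12
  N_2 = 3 + 12^2 = 147
So there are 147 ground terms available for substitution.
Each of x2, x3, x1 ranges independently over the available ground terms, and distinct assignments produce distinct instances.
Number of ground instances = 147^3 = 3176523.

3176523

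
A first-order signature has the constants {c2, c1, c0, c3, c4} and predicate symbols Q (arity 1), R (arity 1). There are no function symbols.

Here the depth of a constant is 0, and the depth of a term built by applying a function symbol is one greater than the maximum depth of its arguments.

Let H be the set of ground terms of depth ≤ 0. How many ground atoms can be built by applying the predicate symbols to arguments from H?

First count ground terms of depth ≤ 0.
With no function symbols every ground term is a constant, so there are exactly 5 ground terms at every depth bound.
N_0 = 5
Explicitly: c2, c1, c0, c3, c4.
So |H| = 5.
A ground atom is a predicate applied to a tuple of terms from H, so the count is the sum over predicates of |H|^arity:
  Q: 5;  R: 5
Total ground atoms: 5 + 5 = 10.

10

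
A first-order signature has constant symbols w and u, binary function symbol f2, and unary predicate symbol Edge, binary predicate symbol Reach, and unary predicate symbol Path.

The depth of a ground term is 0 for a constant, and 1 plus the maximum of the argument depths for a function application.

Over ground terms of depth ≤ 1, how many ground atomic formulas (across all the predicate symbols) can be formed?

First count ground terms of depth ≤ 1.
Count level by level. With function symbols f2/2, the terms of depth ≤ k are the 2 constants together with each function applied to depth-≤(k−1) tuples, so N_k = 2 + N_{k-1}^2.
N_0 = 2
N_1 = 2 + 2^2 = 6
Explicitly: w, u, f2(w, w), f2(w, u), f2(u, w), f2(u, u).
So |H| = 6.
For each predicate symbol, the number of ground atoms is |H| raised to its arity; summing:
  Edge: 6;  Reach: 6^2 = 36;  Path: 6
Total ground atoms: 6 + 36 + 6 = 48.

48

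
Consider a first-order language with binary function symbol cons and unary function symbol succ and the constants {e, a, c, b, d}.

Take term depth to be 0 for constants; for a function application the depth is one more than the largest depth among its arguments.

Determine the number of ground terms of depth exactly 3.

If N_k denotes the number of depth-≤k ground terms, the 5 constants give N_0 = 5, and each function symbol of arity r contributes N_{k-1}^r new terms at level k: N_k = 5 + N_{k-1}^2 + N_{k-1}.
N_0 = 5
N_1 = 5 + 5^2 + 5 = 35
N_2 = 5 + 35^2 + 35 = 1265
N_3 = 5 + 1265^2 + 1265 = 1601495
Terms of depth exactly 3: N_3 − N_2 = 1601495 − 1265 = 1600230.

1600230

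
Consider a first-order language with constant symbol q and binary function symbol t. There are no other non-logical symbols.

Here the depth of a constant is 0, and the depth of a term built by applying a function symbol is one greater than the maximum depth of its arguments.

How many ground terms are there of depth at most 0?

Write N_k for the number of ground terms of depth ≤ k. A term of depth ≤ k is either a constant or a function symbol applied to arguments of depth ≤ k−1, so N_k = 1 + N_{k-1}^2.
N_0 = 1
Explicitly: q.

1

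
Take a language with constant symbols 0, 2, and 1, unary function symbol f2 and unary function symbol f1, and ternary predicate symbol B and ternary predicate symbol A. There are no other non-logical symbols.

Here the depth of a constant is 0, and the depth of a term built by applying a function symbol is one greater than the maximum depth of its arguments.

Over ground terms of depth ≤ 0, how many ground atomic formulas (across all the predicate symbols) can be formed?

First count ground terms of depth ≤ 0.
If N_k denotes the number of depth-≤k ground terms, the 3 constants give N_0 = 3, and each function symbol of arity r contributes N_{k-1}^r new terms at level k: N_k = 3 + N_{k-1} + N_{k-1}.
N_0 = 3
Explicitly: 0, 2, 1.
So |H| = 3.
Each predicate of arity r yields |H|^r ground atoms (one per choice of an r-tuple from H):
  B: 3^3 = 27;  A: 3^3 = 27
Total ground atoms: 27 + 27 = 54.

54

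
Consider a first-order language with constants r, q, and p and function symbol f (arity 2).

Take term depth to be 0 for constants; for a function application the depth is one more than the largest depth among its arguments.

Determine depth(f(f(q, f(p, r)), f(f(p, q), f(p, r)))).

depth(f(p, r)) = 1 + max(0, 0) = 1
depth(f(q, f(p, r))) = 1 + max(0, 1) = 2
depth(f(p, q)) = 1 + max(0, 0) = 1
depth(f(f(p, q), f(p, r))) = 1 + max(1, 1) = 2
depth(f(f(q, f(p, r)), f(f(p, q), f(p, r)))) = 1 + max(2, 2) = 3

3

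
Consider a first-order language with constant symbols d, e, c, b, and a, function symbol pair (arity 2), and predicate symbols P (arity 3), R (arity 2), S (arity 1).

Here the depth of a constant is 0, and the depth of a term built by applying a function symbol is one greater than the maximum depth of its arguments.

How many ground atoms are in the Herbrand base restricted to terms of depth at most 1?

First count ground terms of depth ≤ 1.
Let N_k = |{terms of depth ≤ k}|. Then N_0 = 5 and N_k = 5 + N_{k-1}^2 for k ≥ 1 (one summand per function symbol, arity giving the exponent).
N_0 = 5
N_1 = 5 + 5^2 = 30
So |H| = 30.
A ground atom is a predicate applied to a tuple of terms from H, so the count is the sum over predicates of |H|^arity:
  P: 30^3 = 27000;  R: 30^2 = 900;  S: 30
Total ground atoms: 27000 + 900 + 30 = 27930.

27930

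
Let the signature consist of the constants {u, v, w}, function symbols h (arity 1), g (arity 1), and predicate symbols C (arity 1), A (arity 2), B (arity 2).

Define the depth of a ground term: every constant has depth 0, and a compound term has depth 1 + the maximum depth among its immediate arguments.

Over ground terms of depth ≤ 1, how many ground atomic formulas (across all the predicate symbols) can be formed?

171

First count ground terms of depth ≤ 1.
Write N_k for the number of ground terms of depth ≤ k. A term of depth ≤ k is either a constant or a function symbol applied to arguments of depth ≤ k−1, so N_k = 3 + N_{k-1} + N_{k-1}.
N_0 = 3
N_1 = 3 + 3 + 3 = 9
So |H| = 9.
A ground atom is a predicate applied to a tuple of terms from H, so the count is the sum over predicates of |H|^arity:
  C: 9;  A: 9^2 = 81;  B: 9^2 = 81
Total ground atoms: 9 + 81 + 81 = 171.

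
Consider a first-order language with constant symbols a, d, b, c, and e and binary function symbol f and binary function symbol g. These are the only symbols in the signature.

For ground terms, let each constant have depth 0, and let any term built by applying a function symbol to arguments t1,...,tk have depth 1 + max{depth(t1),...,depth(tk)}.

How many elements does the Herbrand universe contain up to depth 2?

6055

Write N_k for the number of ground terms of depth ≤ k. A term of depth ≤ k is either a constant or a function symbol applied to arguments of depth ≤ k−1, so N_k = 5 + N_{k-1}^2 + N_{k-1}^2.
N_0 = 5
N_1 = 5 + 5^2 + 5^2 = 55
N_2 = 5 + 55^2 + 55^2 = 6055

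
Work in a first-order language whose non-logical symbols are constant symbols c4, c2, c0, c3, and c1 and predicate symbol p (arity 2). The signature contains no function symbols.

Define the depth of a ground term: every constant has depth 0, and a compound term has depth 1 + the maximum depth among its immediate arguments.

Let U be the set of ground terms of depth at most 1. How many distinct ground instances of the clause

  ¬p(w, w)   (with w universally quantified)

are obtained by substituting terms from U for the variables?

Ground terms of depth ≤ 1:
  With no function symbols every ground term is a constant, so there are exactly 5 ground terms at every depth bound.
  N_0 = 5
  N_1 = 5
  Explicitly: c4, c2, c0, c3, c1.
So there are 5 ground terms available for substitution.
The variable w ranges independently over the available ground terms, and distinct assignments produce distinct instances.
Number of ground instances = 5.

5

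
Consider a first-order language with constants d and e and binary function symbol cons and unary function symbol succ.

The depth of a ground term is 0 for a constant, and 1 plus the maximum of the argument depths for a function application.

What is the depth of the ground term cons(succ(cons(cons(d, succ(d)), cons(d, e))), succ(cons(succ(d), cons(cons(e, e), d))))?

depth(succ(d)) = 1 + depth(d) = 1 + 0 = 1
depth(cons(d, succ(d))) = 1 + max(0, 1) = 2
depth(cons(d, e)) = 1 + max(0, 0) = 1
depth(cons(cons(d, succ(d)), cons(d, e))) = 1 + max(2, 1) = 3
depth(succ(cons(cons(d, succ(d)), cons(d, e)))) = 1 + depth(cons(cons(d, succ(d)), cons(d, e))) = 1 + 3 = 4
depth(cons(e, e)) = 1 + max(0, 0) = 1
depth(cons(cons(e, e), d)) = 1 + max(1, 0) = 2
depth(cons(succ(d), cons(cons(e, e), d))) = 1 + max(1, 2) = 3
depth(succ(cons(succ(d), cons(cons(e, e), d)))) = 1 + depth(cons(succ(d), cons(cons(e, e), d))) = 1 + 3 = 4
depth(cons(succ(cons(cons(d, succ(d)), cons(d, e))), succ(cons(succ(d), cons(cons(e, e), d))))) = 1 + max(4, 4) = 5

5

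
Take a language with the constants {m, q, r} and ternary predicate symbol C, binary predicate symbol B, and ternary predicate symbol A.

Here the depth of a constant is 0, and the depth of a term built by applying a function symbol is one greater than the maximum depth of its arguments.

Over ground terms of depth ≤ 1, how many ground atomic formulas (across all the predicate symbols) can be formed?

63

First count ground terms of depth ≤ 1.
With no function symbols every ground term is a constant, so there are exactly 3 ground terms at every depth bound.
N_0 = 3
N_1 = 3
Explicitly: m, q, r.
So |H| = 3.
A ground atom is a predicate applied to a tuple of terms from H, so the count is the sum over predicates of |H|^arity:
  C: 3^3 = 27;  B: 3^2 = 9;  A: 3^3 = 27
Total ground atoms: 27 + 9 + 27 = 63.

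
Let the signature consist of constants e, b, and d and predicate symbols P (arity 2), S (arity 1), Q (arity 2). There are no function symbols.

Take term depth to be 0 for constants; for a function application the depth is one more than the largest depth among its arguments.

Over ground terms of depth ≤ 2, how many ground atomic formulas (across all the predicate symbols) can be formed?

21

First count ground terms of depth ≤ 2.
With no function symbols every ground term is a constant, so there are exactly 3 ground terms at every depth bound.
N_0 = 3
N_1 = 3
N_2 = 3
Explicitly: e, b, d.
So |H| = 3.
Ground atoms are formed by filling each argument slot of a predicate with a term from H, so an r-ary predicate gives |H|^r atoms:
  P: 3^2 = 9;  S: 3;  Q: 3^2 = 9
Total ground atoms: 9 + 3 + 9 = 21.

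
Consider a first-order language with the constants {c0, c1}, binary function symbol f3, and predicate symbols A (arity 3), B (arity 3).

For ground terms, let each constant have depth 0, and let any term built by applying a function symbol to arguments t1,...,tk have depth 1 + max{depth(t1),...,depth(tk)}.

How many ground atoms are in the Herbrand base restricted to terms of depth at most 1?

First count ground terms of depth ≤ 1.
Let N_k = |{terms of depth ≤ k}|. Then N_0 = 2 and N_k = 2 + N_{k-1}^2 for k ≥ 1 (one summand per function symbol, arity giving the exponent).
N_0 = 2
N_1 = 2 + 2^2 = 6
So |H| = 6.
Each predicate of arity r yields |H|^r ground atoms (one per choice of an r-tuple from H):
  A: 6^3 = 216;  B: 6^3 = 216
Total ground atoms: 216 + 216 = 432.

432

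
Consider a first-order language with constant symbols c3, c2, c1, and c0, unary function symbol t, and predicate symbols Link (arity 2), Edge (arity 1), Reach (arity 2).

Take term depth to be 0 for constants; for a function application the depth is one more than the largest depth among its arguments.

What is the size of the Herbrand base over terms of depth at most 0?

36

First count ground terms of depth ≤ 0.
Let N_k count ground terms of depth at most k. Each non-constant term of depth ≤ k is some function symbol applied to depth-≤(k−1) arguments, giving N_k = 4 + N_{k-1}.
N_0 = 4
So |H| = 4.
For each predicate symbol, the number of ground atoms is |H| raised to its arity; summing:
  Link: 4^2 = 16;  Edge: 4;  Reach: 4^2 = 16
Total ground atoms: 16 + 4 + 16 = 36.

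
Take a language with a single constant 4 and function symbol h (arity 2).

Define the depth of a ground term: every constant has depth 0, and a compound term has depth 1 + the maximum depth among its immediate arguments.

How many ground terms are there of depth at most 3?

26

If N_k denotes the number of depth-≤k ground terms, the 1 constant gives N_0 = 1, and each function symbol of arity r contributes N_{k-1}^r new terms at level k: N_k = 1 + N_{k-1}^2.
N_0 = 1
N_1 = 1 + 1^2 = 2
N_2 = 1 + 2^2 = 5
N_3 = 1 + 5^2 = 26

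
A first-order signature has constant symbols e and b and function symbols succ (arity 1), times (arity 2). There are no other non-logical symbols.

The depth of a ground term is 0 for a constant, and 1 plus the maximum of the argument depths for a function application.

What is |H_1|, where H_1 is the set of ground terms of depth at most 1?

Count level by level. With function symbols succ/1, times/2, the terms of depth ≤ k are the 2 constants together with each function applied to depth-≤(k−1) tuples, so N_k = 2 + N_{k-1} + N_{k-1}^2.
N_0 = 2
N_1 = 2 + 2 + 2^2 = 8
Explicitly: e, b, succ(e), succ(b), times(e, e), times(e, b), times(b, e), times(b, b).

8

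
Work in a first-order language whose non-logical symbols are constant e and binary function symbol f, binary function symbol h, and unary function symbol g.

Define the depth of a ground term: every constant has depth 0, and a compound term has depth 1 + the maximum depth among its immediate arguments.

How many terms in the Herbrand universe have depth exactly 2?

Count level by level. With function symbols f/2, h/2, g/1, the terms of depth ≤ k are the 1 constant together with each function applied to depth-≤(k−1) tuples, so N_k = 1 + N_{k-1}^2 + N_{k-1}^2 + N_{k-1}.
N_0 = 1
N_1 = 1 + 1^2 + 1^2 + 1 = 4
N_2 = 1 + 4^2 + 4^2 + 4 = 37
Terms of depth exactly 2: N_2 − N_1 = 37 − 4 = 33.

33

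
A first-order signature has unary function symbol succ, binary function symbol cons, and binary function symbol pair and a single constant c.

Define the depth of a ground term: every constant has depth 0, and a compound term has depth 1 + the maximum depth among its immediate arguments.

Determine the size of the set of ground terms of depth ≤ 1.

4

Count level by level. With function symbols succ/1, cons/2, pair/2, the terms of depth ≤ k are the 1 constant together with each function applied to depth-≤(k−1) tuples, so N_k = 1 + N_{k-1} + N_{k-1}^2 + N_{k-1}^2.
N_0 = 1
N_1 = 1 + 1 + 1^2 + 1^2 = 4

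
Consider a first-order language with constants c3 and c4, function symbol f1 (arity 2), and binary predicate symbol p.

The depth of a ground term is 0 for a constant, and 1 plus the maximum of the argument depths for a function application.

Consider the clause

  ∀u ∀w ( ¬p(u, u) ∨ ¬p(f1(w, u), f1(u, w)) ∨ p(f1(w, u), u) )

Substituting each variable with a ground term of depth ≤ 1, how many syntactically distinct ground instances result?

Ground terms of depth ≤ 1:
  Let N_k count ground terms of depth at most k. Each non-constant term of depth ≤ k is some function symbol applied to depth-≤(k−1) arguments, giving N_k = 2 + N_{k-1}^2.
  N_0 = 2
  N_1 = 2 + 2^2 = 6
So there are 6 ground terms available for substitution.
The body mentions every one of the 2 quantified variables; since ground terms form a free algebra, no two substitutions collapse to the same formula.
Number of ground instances = 6^2 = 36.

36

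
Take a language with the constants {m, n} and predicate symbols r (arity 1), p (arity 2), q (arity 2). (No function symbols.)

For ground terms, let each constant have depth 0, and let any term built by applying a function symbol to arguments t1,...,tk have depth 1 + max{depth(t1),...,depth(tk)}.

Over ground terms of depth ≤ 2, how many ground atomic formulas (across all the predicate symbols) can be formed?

First count ground terms of depth ≤ 2.
With no function symbols every ground term is a constant, so there are exactly 2 ground terms at every depth bound.
N_0 = 2
N_1 = 2
N_2 = 2
So |H| = 2.
A ground atom is a predicate applied to a tuple of terms from H, so the count is the sum over predicates of |H|^arity:
  r: 2;  p: 2^2 = 4;  q: 2^2 = 4
Total ground atoms: 2 + 4 + 4 = 10.

10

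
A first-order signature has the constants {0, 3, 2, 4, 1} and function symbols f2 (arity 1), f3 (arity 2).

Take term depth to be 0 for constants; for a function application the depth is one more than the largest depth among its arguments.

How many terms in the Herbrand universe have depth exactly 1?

Let N_k = |{terms of depth ≤ k}|. Then N_0 = 5 and N_k = 5 + N_{k-1} + N_{k-1}^2 for k ≥ 1 (one summand per function symbol, arity giving the exponent).
N_0 = 5
N_1 = 5 + 5 + 5^2 = 35
Terms of depth exactly 1: N_1 − N_0 = 35 − 5 = 30.

30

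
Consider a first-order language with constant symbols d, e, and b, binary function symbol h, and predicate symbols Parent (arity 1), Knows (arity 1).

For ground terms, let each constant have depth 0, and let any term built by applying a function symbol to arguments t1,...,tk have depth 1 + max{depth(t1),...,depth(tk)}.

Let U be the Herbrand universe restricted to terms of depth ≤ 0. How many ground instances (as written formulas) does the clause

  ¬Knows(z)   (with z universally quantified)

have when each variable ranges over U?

3

Ground terms of depth ≤ 0:
  If N_k denotes the number of depth-≤k ground terms, the 3 constants give N_0 = 3, and each function symbol of arity r contributes N_{k-1}^r new terms at level k: N_k = 3 + N_{k-1}^2.
  N_0 = 3
So there are 3 ground terms available for substitution.
The clause has 1 distinct variable (z), which appears in the body. In the free term algebra distinct substitutions yield syntactically distinct ground instances.
Number of ground instances = 3.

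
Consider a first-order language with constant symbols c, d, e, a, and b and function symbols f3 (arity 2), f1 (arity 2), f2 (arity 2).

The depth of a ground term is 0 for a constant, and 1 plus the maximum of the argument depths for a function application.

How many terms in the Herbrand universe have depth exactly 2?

Let N_k count ground terms of depth at most k. Each non-constant term of depth ≤ k is some function symbol applied to depth-≤(k−1) arguments, giving N_k = 5 + N_{k-1}^2 + N_{k-1}^2 + N_{k-1}^2.
N_0 = 5
N_1 = 5 + 5^2 + 5^2 + 5^2 = 80
N_2 = 5 + 80^2 + 80^2 + 80^2 = 19205
Terms of depth exactly 2: N_2 − N_1 = 19205 − 80 = 19125.

19125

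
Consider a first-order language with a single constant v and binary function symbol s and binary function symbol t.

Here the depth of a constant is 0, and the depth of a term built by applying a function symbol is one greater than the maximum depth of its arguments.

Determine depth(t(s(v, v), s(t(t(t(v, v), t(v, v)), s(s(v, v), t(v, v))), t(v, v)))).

5

depth(s(v, v)) = 1 + max(0, 0) = 1
depth(t(v, v)) = 1 + max(0, 0) = 1
depth(t(t(v, v), t(v, v))) = 1 + max(1, 1) = 2
depth(s(s(v, v), t(v, v))) = 1 + max(1, 1) = 2
depth(t(t(t(v, v), t(v, v)), s(s(v, v), t(v, v)))) = 1 + max(2, 2) = 3
depth(s(t(t(t(v, v), t(v, v)), s(s(v, v), t(v, v))), t(v, v))) = 1 + max(3, 1) = 4
depth(t(s(v, v), s(t(t(t(v, v), t(v, v)), s(s(v, v), t(v, v))), t(v, v)))) = 1 + max(1, 4) = 5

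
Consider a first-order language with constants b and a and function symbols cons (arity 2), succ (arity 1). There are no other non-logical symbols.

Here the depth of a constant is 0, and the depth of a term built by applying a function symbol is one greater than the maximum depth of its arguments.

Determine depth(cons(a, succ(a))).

2

depth(succ(a)) = 1 + depth(a) = 1 + 0 = 1
depth(cons(a, succ(a))) = 1 + max(0, 1) = 2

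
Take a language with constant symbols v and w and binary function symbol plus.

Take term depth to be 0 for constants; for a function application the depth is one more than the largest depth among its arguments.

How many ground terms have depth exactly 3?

Let N_k count ground terms of depth at most k. Each non-constant term of depth ≤ k is some function symbol applied to depth-≤(k−1) arguments, giving N_k = 2 + N_{k-1}^2.
N_0 = 2
N_1 = 2 + 2^2 = 6
N_2 = 2 + 6^2 = 38
N_3 = 2 + 38^2 = 1446
Terms of depth exactly 3: N_3 − N_2 = 1446 − 38 = 1408.

1408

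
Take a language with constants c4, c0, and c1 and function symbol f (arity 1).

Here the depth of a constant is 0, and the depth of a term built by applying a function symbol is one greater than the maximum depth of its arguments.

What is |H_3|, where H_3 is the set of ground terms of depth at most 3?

Write N_k for the number of ground terms of depth ≤ k. A term of depth ≤ k is either a constant or a function symbol applied to arguments of depth ≤ k−1, so N_k = 3 + N_{k-1}.
N_0 = 3
N_1 = 3 + 3 = 6
N_2 = 3 + 6 = 9
N_3 = 3 + 9 = 12
Explicitly: c4, c0, c1, f(c4), f(c0), f(c1), f(f(c4)), f(f(c0)), f(f(c1)), f(f(f(c4))), f(f(f(c0))), f(f(f(c1))).

12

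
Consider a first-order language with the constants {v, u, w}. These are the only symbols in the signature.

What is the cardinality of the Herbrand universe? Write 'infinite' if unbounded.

3

There are no function symbols, so every ground term is one of the 3 constants.
The Herbrand universe is {v, u, w}, which is finite with 3 elements.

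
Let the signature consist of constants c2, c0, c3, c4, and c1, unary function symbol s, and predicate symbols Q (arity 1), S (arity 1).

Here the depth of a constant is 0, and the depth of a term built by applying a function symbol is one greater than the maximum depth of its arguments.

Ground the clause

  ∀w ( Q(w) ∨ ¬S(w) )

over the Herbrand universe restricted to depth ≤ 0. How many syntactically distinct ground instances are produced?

5

Ground terms of depth ≤ 0:
  If N_k denotes the number of depth-≤k ground terms, the 5 constants give N_0 = 5, and each function symbol of arity r contributes N_{k-1}^r new terms at level k: N_k = 5 + N_{k-1}.
  N_0 = 5
  Explicitly: c2, c0, c3, c4, c1.
So there are 5 ground terms available for substitution.
The body mentions the single quantified variable w; since ground terms form a free algebra, no two substitutions collapse to the same formula.
Number of ground instances = 5.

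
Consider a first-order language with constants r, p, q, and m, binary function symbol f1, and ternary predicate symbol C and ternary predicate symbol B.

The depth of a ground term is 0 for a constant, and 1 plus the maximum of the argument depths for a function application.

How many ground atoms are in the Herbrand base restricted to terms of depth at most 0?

First count ground terms of depth ≤ 0.
Let N_k count ground terms of depth at most k. Each non-constant term of depth ≤ k is some function symbol applied to depth-≤(k−1) arguments, giving N_k = 4 + N_{k-1}^2.
N_0 = 4
So |H| = 4.
A ground atom is a predicate applied to a tuple of terms from H, so the count is the sum over predicates of |H|^arity:
  C: 4^3 = 64;  B: 4^3 = 64
Total ground atoms: 64 + 64 = 128.

128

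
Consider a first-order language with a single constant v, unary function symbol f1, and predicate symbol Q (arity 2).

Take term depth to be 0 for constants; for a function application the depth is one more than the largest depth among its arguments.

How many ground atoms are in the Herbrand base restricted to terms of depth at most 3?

First count ground terms of depth ≤ 3.
Count level by level. With function symbols f1/1, the terms of depth ≤ k are the 1 constant together with each function applied to depth-≤(k−1) tuples, so N_k = 1 + N_{k-1}.
N_0 = 1
N_1 = 1 + 1 = 2
N_2 = 1 + 2 = 3
N_3 = 1 + 3 = 4
Explicitly: v, f1(v), f1(f1(v)), f1(f1(f1(v))).
So |H| = 4.
Ground atoms are formed by filling each argument slot of a predicate with a term from H, so an r-ary predicate gives |H|^r atoms:
  Q: 4^2 = 16
Total ground atoms: 16.

16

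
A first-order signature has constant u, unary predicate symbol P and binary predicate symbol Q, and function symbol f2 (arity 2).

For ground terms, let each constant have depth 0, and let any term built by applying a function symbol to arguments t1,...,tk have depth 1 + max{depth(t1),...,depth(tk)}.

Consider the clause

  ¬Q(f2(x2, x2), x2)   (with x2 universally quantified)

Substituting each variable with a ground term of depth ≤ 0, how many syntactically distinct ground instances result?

1

Ground terms of depth ≤ 0:
  Let N_k count ground terms of depth at most k. Each non-constant term of depth ≤ k is some function symbol applied to depth-≤(k−1) arguments, giving N_k = 1 + N_{k-1}^2.
  N_0 = 1
So there is exactly 1 ground term available for substitution.
The body mentions the single quantified variable x2; since ground terms form a free algebra, no two substitutions collapse to the same formula.
Number of ground instances = 1.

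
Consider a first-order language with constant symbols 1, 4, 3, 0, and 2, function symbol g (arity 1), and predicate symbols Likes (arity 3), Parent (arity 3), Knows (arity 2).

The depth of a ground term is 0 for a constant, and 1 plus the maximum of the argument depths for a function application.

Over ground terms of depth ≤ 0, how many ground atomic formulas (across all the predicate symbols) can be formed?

275

First count ground terms of depth ≤ 0.
Let N_k = |{terms of depth ≤ k}|. Then N_0 = 5 and N_k = 5 + N_{k-1} for k ≥ 1 (one summand per function symbol, arity giving the exponent).
N_0 = 5
So |H| = 5.
For each predicate symbol, the number of ground atoms is |H| raised to its arity; summing:
  Likes: 5^3 = 125;  Parent: 5^3 = 125;  Knows: 5^2 = 25
Total ground atoms: 125 + 125 + 25 = 275.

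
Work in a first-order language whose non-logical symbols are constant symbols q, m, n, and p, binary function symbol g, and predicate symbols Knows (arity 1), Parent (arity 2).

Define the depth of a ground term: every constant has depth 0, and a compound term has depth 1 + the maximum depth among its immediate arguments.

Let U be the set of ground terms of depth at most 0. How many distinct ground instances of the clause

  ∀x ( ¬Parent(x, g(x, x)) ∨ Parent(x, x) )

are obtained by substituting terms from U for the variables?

4

Ground terms of depth ≤ 0:
  Let N_k count ground terms of depth at most k. Each non-constant term of depth ≤ k is some function symbol applied to depth-≤(k−1) arguments, giving N_k = 4 + N_{k-1}^2.
  N_0 = 4
  Explicitly: q, m, n, p.
So there are 4 ground terms available for substitution.
The clause has 1 distinct variable (x), which appears in the body. In the free term algebra distinct substitutions yield syntactically distinct ground instances.
Number of ground instances = 4.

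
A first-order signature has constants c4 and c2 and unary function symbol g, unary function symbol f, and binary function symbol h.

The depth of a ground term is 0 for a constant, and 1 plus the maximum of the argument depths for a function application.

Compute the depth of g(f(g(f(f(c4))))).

depth(f(c4)) = 1 + depth(c4) = 1 + 0 = 1
depth(f(f(c4))) = 1 + depth(f(c4)) = 1 + 1 = 2
depth(g(f(f(c4)))) = 1 + depth(f(f(c4))) = 1 + 2 = 3
depth(f(g(f(f(c4))))) = 1 + depth(g(f(f(c4)))) = 1 + 3 = 4
depth(g(f(g(f(f(c4)))))) = 1 + depth(f(g(f(f(c4))))) = 1 + 4 = 5

5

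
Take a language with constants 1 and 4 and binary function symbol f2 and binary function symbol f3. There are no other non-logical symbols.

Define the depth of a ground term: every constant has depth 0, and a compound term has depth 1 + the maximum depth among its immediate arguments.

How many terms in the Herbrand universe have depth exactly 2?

192

Count level by level. With function symbols f2/2, f3/2, the terms of depth ≤ k are the 2 constants together with each function applied to depth-≤(k−1) tuples, so N_k = 2 + N_{k-1}^2 + N_{k-1}^2.
N_0 = 2
N_1 = 2 + 2^2 + 2^2 = 10
N_2 = 2 + 10^2 + 10^2 = 202
Terms of depth exactly 2: N_2 − N_1 = 202 − 10 = 192.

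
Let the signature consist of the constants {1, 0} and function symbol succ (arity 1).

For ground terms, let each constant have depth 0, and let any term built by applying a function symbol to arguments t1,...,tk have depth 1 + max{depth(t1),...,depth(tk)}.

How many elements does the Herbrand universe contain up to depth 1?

Count level by level. With function symbols succ/1, the terms of depth ≤ k are the 2 constants together with each function applied to depth-≤(k−1) tuples, so N_k = 2 + N_{k-1}.
N_0 = 2
N_1 = 2 + 2 = 4
Explicitly: 1, 0, succ(1), succ(0).

4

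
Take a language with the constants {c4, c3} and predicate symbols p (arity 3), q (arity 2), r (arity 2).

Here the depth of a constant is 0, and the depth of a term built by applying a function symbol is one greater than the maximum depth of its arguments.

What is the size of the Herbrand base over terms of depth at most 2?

16

First count ground terms of depth ≤ 2.
With no function symbols every ground term is a constant, so there are exactly 2 ground terms at every depth bound.
N_0 = 2
N_1 = 2
N_2 = 2
Explicitly: c4, c3.
So |H| = 2.
Each predicate of arity r yields |H|^r ground atoms (one per choice of an r-tuple from H):
  p: 2^3 = 8;  q: 2^2 = 4;  r: 2^2 = 4
Total ground atoms: 8 + 4 + 4 = 16.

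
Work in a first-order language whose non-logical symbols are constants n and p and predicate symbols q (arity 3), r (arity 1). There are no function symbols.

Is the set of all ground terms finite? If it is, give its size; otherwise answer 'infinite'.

2

There are no function symbols, so every ground term is one of the 2 constants.
The Herbrand universe is {n, p}, which is finite with 2 elements.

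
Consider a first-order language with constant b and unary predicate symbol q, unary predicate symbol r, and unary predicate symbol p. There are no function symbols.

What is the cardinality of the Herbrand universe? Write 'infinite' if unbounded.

There are no function symbols, so the only ground term is the single constant.
The Herbrand universe is {b}, finite with 1 element.

1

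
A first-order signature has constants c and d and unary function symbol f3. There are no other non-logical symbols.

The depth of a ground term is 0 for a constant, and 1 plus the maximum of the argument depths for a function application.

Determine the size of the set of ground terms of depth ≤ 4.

Let N_k count ground terms of depth at most k. Each non-constant term of depth ≤ k is some function symbol applied to depth-≤(k−1) arguments, giving N_k = 2 + N_{k-1}.
N_0 = 2
N_1 = 2 + 2 = 4
N_2 = 2 + 4 = 6
N_3 = 2 + 6 = 8
N_4 = 2 + 8 = 10
Explicitly: c, d, f3(c), f3(d), f3(f3(c)), f3(f3(d)), f3(f3(f3(c))), f3(f3(f3(d))), f3(f3(f3(f3(c)))), f3(f3(f3(f3(d)))).

10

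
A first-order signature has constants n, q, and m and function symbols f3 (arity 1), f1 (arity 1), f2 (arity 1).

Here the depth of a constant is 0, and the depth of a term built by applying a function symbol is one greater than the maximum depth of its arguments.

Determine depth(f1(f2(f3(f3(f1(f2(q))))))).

depth(f2(q)) = 1 + depth(q) = 1 + 0 = 1
depth(f1(f2(q))) = 1 + depth(f2(q)) = 1 + 1 = 2
depth(f3(f1(f2(q)))) = 1 + depth(f1(f2(q))) = 1 + 2 = 3
depth(f3(f3(f1(f2(q))))) = 1 + depth(f3(f1(f2(q)))) = 1 + 3 = 4
depth(f2(f3(f3(f1(f2(q)))))) = 1 + depth(f3(f3(f1(f2(q))))) = 1 + 4 = 5
depth(f1(f2(f3(f3(f1(f2(q))))))) = 1 + depth(f2(f3(f3(f1(f2(q)))))) = 1 + 5 = 6

6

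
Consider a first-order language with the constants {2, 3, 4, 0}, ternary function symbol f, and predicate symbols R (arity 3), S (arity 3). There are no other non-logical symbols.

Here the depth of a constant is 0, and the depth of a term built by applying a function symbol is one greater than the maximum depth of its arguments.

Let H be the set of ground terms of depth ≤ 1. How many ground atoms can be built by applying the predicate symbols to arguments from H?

628864

First count ground terms of depth ≤ 1.
Let N_k count ground terms of depth at most k. Each non-constant term of depth ≤ k is some function symbol applied to depth-≤(k−1) arguments, giving N_k = 4 + N_{k-1}^3.
N_0 = 4
N_1 = 4 + 4^3 = 68
So |H| = 68.
Ground atoms are formed by filling each argument slot of a predicate with a term from H, so an r-ary predicate gives |H|^r atoms:
  R: 68^3 = 314432;  S: 68^3 = 314432
Total ground atoms: 314432 + 314432 = 628864.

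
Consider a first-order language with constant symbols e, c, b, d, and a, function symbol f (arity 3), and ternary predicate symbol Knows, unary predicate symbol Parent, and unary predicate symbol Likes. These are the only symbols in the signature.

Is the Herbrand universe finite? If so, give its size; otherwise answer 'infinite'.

The signature has at least one function symbol (f, arity 3) and at least one constant (e).
Iterating f gives infinitely many distinct ground terms: e, f(e, e, e), f(f(e, e, e), f(e, e, e), f(e, e, e)), ...
So the Herbrand universe is infinite.

infinite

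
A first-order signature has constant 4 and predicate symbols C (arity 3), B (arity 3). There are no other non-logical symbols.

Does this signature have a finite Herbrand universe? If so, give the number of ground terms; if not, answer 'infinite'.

There are no function symbols, so the only ground term is the single constant.
The Herbrand universe is {4}, finite with 1 element.

1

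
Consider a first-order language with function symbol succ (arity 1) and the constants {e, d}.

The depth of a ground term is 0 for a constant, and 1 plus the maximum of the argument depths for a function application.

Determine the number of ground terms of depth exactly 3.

Count level by level. With function symbols succ/1, the terms of depth ≤ k are the 2 constants together with each function applied to depth-≤(k−1) tuples, so N_k = 2 + N_{k-1}.
N_0 = 2
N_1 = 2 + 2 = 4
N_2 = 2 + 4 = 6
N_3 = 2 + 6 = 8
Terms of depth exactly 3: N_3 − N_2 = 8 − 6 = 2.

2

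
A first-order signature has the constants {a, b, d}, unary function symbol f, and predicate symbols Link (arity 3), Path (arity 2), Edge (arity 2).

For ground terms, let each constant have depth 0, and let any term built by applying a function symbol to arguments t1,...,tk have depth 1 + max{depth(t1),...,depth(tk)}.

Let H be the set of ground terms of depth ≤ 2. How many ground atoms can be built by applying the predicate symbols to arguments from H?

First count ground terms of depth ≤ 2.
Write N_k for the number of ground terms of depth ≤ k. A term of depth ≤ k is either a constant or a function symbol applied to arguments of depth ≤ k−1, so N_k = 3 + N_{k-1}.
N_0 = 3
N_1 = 3 + 3 = 6
N_2 = 3 + 6 = 9
Explicitly: a, b, d, f(a), f(b), f(d), f(f(a)), f(f(b)), f(f(d)).
So |H| = 9.
Each predicate of arity r yields |H|^r ground atoms (one per choice of an r-tuple from H):
  Link: 9^3 = 729;  Path: 9^2 = 81;  Edge: 9^2 = 81
Total ground atoms: 729 + 81 + 81 = 891.

891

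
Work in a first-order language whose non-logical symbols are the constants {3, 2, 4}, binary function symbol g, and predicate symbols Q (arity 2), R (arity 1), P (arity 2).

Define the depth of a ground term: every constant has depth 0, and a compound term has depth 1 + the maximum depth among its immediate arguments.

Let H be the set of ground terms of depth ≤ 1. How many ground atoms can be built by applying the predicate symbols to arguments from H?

300

First count ground terms of depth ≤ 1.
Let N_k = |{terms of depth ≤ k}|. Then N_0 = 3 and N_k = 3 + N_{k-1}^2 for k ≥ 1 (one summand per function symbol, arity giving the exponent).
N_0 = 3
N_1 = 3 + 3^2 = 12
So |H| = 12.
Each predicate of arity r yields |H|^r ground atoms (one per choice of an r-tuple from H):
  Q: 12^2 = 144;  R: 12;  P: 12^2 = 144
Total ground atoms: 144 + 12 + 144 = 300.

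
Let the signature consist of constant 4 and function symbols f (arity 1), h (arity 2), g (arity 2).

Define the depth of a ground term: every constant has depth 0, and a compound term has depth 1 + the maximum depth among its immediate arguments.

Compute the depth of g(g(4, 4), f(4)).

depth(g(4, 4)) = 1 + max(0, 0) = 1
depth(f(4)) = 1 + depth(4) = 1 + 0 = 1
depth(g(g(4, 4), f(4))) = 1 + max(1, 1) = 2

2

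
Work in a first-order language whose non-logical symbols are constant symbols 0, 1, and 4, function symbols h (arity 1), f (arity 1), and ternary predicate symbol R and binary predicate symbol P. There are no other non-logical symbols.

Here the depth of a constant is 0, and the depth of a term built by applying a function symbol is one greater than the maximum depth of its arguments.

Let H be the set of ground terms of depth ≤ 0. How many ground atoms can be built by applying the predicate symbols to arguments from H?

First count ground terms of depth ≤ 0.
If N_k denotes the number of depth-≤k ground terms, the 3 constants give N_0 = 3, and each function symbol of arity r contributes N_{k-1}^r new terms at level k: N_k = 3 + N_{k-1} + N_{k-1}.
N_0 = 3
Explicitly: 0, 1, 4.
So |H| = 3.
Each predicate of arity r yields |H|^r ground atoms (one per choice of an r-tuple from H):
  R: 3^3 = 27;  P: 3^2 = 9
Total ground atoms: 27 + 9 = 36.

36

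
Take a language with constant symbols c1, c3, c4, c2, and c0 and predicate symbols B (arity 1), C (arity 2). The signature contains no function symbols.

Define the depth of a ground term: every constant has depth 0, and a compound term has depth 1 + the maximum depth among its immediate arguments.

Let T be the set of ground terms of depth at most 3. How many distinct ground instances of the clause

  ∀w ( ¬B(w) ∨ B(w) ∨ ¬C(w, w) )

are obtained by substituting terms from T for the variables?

5

Ground terms of depth ≤ 3:
  With no function symbols every ground term is a constant, so there are exactly 5 ground terms at every depth bound.
  N_0 = 5
  N_1 = 5
  N_2 = 5
  N_3 = 5
  Explicitly: c1, c3, c4, c2, c0.
So there are 5 ground terms available for substitution.
The body mentions the single quantified variable w; since ground terms form a free algebra, no two substitutions collapse to the same formula.
Number of ground instances = 5.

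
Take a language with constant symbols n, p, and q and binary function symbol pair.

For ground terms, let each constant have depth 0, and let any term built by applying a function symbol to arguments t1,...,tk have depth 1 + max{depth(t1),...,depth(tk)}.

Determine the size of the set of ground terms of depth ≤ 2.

147

If N_k denotes the number of depth-≤k ground terms, the 3 constants give N_0 = 3, and each function symbol of arity r contributes N_{k-1}^r new terms at level k: N_k = 3 + N_{k-1}^2.
N_0 = 3
N_1 = 3 + 3^2 = 12
N_2 = 3 + 12^2 = 147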